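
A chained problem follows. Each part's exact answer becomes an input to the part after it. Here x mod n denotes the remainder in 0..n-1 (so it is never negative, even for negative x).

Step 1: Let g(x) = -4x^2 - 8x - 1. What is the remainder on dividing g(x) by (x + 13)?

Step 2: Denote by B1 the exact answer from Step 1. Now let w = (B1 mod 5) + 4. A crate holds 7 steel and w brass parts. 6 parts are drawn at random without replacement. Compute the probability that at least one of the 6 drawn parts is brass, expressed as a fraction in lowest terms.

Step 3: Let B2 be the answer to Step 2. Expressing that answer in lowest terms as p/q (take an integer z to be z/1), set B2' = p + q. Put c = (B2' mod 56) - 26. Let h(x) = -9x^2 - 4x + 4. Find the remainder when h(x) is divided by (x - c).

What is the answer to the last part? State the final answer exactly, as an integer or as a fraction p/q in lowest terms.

-2529

Step 1: remainder = value at the root: -4*(-13)^2 - 8*(-13)^1 - 1 = (-676) + (104) + (-1) = -573; answer -573
Step 2: B1 = -573; w = 6; total draws C(13,6) = 1716; complement C(7,6) = 7; favorable 1716 - 7 = 1709; P = 1709/1716; answer 1709/1716
Step 3: B2 = 1709/1716; threaded value p + q = 3425; c = -17; remainder = value at the root: -9*(-17)^2 - 4*(-17)^1 + 4 = (-2601) + (68) + (4) = -2529; answer -2529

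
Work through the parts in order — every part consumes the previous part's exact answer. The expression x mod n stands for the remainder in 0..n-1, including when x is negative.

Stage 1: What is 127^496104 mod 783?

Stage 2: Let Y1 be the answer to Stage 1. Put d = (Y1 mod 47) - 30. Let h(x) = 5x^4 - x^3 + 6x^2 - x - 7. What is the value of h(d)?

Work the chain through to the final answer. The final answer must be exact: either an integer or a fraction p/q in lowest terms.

3565862

Stage 1: squarings mod 783: 127^1=127, 127^2=469, 127^4=721, 127^8=712, 127^16=343, 127^32=199, 127^64=451, 127^128=604, 127^256=721, 127^512=712, 127^1024=343, 127^2048=199, 127^4096=451, 127^8192=604, 127^16384=721, 127^32768=712, 127^65536=343, 127^131072=199, 127^262144=451; 127^496104 = 127^8 * 127^32 * 127^64 * 127^128 * 127^256 * 127^4096 * 127^32768 * 127^65536 * 127^131072 * 127^262144 = 1 (mod 783); answer 1
Stage 2: Y1 = 1; d = -29; 5*(-29)^4 - 1*(-29)^3 + 6*(-29)^2 - 1*(-29)^1 - 7 = (3536405) + (24389) + (5046) + (29) + (-7) = 3565862; answer 3565862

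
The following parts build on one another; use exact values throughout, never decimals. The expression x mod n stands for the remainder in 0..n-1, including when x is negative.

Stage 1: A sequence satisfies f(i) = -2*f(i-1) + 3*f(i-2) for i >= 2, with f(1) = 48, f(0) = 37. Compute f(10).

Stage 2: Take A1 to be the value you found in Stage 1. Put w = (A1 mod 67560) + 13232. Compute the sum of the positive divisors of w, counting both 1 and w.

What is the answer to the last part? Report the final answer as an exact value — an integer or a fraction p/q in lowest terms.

Stage 1: f(2) = -2*(48) + 3*(37) = 15; iterating: f(2)=15, f(3)=114, f(4)=-183, f(5)=708, f(6)=-1965, f(7)=6054, f(8)=-18003, f(9)=54168, f(10)=-162345; answer -162345
Stage 2: A1 = -162345; w = 53567; 53567 = 17 * 23 * 137; sigma = (1 + 17) * (1 + 23) * (1 + 137) = 18 * 24 * 138 = 59616; answer 59616

59616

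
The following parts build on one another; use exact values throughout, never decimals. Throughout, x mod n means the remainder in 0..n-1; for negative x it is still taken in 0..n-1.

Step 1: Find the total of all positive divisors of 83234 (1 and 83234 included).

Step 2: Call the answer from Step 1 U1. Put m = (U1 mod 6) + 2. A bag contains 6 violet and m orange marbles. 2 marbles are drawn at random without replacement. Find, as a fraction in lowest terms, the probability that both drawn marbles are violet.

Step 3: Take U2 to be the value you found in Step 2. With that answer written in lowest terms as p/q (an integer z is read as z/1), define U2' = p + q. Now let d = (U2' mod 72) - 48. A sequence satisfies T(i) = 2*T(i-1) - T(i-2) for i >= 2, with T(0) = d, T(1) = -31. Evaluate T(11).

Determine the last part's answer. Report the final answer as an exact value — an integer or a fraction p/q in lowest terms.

-291

Step 1: 83234 = 2 * 41617; sigma = (1 + 2) * (1 + 41617) = 3 * 41618 = 124854; answer 124854
Step 2: U1 = 124854; m = 2; total draws C(8,2) = 28; favorable C(6,2) = 15; P = 15/28; answer 15/28
Step 3: U2 = 15/28; threaded value p + q = 43; d = -5; T(2) = 2*(-31) - 1*(-5) = -57; iterating: T(2)=-57, T(3)=-83, T(4)=-109, T(5)=-135, T(6)=-161, T(7)=-187, T(8)=-213, T(9)=-239, T(10)=-265, T(11)=-291; answer -291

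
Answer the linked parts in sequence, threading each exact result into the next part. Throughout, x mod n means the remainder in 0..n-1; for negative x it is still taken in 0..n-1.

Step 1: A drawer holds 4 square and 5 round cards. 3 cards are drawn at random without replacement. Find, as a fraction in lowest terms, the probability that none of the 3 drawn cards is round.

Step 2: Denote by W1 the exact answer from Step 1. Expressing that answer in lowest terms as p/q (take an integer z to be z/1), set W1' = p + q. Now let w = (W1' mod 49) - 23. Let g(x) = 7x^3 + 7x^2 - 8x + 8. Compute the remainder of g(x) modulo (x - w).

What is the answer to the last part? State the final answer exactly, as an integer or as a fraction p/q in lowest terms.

16

Step 1: total draws C(9,3) = 84; favorable C(4,3) = 4; P = 1/21; answer 1/21
Step 2: W1 = 1/21; threaded value p + q = 22; w = -1; remainder = value at the root: 7*(-1)^3 + 7*(-1)^2 - 8*(-1)^1 + 8 = (-7) + (7) + (8) + (8) = 16; answer 16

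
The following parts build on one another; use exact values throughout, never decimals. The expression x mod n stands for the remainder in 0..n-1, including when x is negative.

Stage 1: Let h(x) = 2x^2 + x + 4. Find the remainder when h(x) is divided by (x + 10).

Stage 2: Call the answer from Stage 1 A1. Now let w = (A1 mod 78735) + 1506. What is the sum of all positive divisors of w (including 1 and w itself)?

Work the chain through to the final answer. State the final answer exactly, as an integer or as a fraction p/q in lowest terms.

Stage 1: remainder = value at the root: 2*(-10)^2 + 1*(-10)^1 + 4 = (200) + (-10) + (4) = 194; answer 194
Stage 2: A1 = 194; w = 1700; 1700 = 2^2 * 5^2 * 17; sigma = (1 + 2 + 4) * (1 + 5 + 25) * (1 + 17) = 7 * 31 * 18 = 3906; answer 3906

3906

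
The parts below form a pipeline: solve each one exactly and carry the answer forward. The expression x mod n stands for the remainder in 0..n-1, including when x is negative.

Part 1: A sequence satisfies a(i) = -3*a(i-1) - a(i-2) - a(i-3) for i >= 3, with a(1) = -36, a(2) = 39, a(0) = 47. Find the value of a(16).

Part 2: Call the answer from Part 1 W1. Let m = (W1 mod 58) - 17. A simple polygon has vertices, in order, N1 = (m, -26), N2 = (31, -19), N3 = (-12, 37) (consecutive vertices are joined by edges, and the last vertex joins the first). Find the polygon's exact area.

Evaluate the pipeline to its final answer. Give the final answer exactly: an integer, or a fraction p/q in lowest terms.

2709/2

Part 1: a(3) = -3*(39) - 1*(-36) - 1*(47) = -128; iterating: a(3)=-128, a(4)=381, a(5)=-1054, a(6)=2909, a(7)=-8054, a(8)=22307, a(9)=-61776, a(10)=171075, a(11)=-473756, a(12)=1311969, a(13)=-3633226, a(14)=10061465, a(15)=-27863138, a(16)=77161175; answer 77161175
Part 2: W1 = 77161175; m = -12; cross terms: (-12*-19 - 31*-26)=1034, (31*37 - -12*-19)=919, (-12*-26 - -12*37)=756; twice the area = |2709| = 2709; area = 2709/2; answer 2709/2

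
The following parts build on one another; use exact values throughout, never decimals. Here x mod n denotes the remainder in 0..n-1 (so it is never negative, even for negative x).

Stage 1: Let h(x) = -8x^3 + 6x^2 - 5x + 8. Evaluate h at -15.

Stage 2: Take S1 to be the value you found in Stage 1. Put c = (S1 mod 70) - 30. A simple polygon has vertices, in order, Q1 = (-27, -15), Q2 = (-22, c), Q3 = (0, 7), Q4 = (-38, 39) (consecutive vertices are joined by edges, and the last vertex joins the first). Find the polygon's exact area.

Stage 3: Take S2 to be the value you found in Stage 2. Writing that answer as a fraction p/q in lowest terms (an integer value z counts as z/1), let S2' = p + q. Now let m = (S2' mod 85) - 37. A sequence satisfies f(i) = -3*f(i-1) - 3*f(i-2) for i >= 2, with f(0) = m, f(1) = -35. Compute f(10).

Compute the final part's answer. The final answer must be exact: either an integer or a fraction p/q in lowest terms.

13851

Stage 1: -8*(-15)^3 + 6*(-15)^2 - 5*(-15)^1 + 8 = (27000) + (1350) + (75) + (8) = 28433; answer 28433
Stage 2: S1 = 28433; c = -17; cross terms: (-27*-17 - -22*-15)=129, (-22*7 - 0*-17)=-154, (0*39 - -38*7)=266, (-38*-15 - -27*39)=1623; twice the area = |1864| = 1864; area = 932; answer 932
Stage 3: S2 = 932; threaded value p + q = 933; m = 46; f(2) = -3*(-35) - 3*(46) = -33; iterating: f(2)=-33, f(3)=204, f(4)=-513, f(5)=927, f(6)=-1242, f(7)=945, f(8)=891, f(9)=-5508, f(10)=13851; answer 13851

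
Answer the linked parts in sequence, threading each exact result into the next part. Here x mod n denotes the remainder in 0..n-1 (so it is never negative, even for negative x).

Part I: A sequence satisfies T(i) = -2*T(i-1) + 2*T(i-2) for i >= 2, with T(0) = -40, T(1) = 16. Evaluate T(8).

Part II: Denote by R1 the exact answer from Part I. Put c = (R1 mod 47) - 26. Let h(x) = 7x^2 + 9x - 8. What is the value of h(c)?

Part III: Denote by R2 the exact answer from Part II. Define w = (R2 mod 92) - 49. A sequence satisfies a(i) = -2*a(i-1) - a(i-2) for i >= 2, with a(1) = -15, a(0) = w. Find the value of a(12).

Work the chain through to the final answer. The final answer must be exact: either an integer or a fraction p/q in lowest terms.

477

Part I: T(2) = -2*(16) + 2*(-40) = -112; iterating: T(2)=-112, T(3)=256, T(4)=-736, T(5)=1984, T(6)=-5440, T(7)=14848, T(8)=-40576; answer -40576
Part II: R1 = -40576; c = 6; 7*(6)^2 + 9*(6)^1 - 8 = (252) + (54) + (-8) = 298; answer 298
Part III: R2 = 298; w = -27; a(2) = -2*(-15) - 1*(-27) = 57; iterating: a(2)=57, a(3)=-99, a(4)=141, a(5)=-183, a(6)=225, a(7)=-267, a(8)=309, a(9)=-351, a(10)=393, a(11)=-435, a(12)=477; answer 477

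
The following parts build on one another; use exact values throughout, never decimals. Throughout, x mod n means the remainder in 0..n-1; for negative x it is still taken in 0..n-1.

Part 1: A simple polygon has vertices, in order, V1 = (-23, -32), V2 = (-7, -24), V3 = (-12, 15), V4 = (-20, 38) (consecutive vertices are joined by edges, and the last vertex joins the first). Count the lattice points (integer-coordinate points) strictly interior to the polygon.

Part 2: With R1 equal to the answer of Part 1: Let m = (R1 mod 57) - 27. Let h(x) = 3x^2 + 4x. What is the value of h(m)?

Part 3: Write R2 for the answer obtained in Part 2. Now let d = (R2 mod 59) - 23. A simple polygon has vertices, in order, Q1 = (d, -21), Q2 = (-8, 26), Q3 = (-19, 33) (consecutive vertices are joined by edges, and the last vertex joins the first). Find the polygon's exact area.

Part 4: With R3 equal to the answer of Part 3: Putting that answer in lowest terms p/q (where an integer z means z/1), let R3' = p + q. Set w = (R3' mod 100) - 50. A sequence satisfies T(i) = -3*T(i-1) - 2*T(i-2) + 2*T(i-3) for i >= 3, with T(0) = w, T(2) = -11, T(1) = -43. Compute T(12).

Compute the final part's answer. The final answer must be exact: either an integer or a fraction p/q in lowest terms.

44957

Part 1: cross terms: (-23*-24 - -7*-32)=328, (-7*15 - -12*-24)=-393, (-12*38 - -20*15)=-156, (-20*-32 - -23*38)=1514; twice the area = |1293| = 1293; area = 1293/2; boundary points = 8 + 1 + 1 + 1 = 11; strictly interior points = area - boundary/2 + 1 = 642; answer 642
Part 2: R1 = 642; m = -12; 3*(-12)^2 + 4*(-12)^1 = (432) + (-48) = 384; answer 384
Part 3: R2 = 384; d = 7; cross terms: (7*26 - -8*-21)=14, (-8*33 - -19*26)=230, (-19*-21 - 7*33)=168; twice the area = |412| = 412; area = 206; answer 206
Part 4: R3 = 206; threaded value p + q = 207; w = -43; T(3) = -3*(-11) - 2*(-43) + 2*(-43) = 33; iterating: T(3)=33, T(4)=-163, T(5)=401, T(6)=-811, T(7)=1305, T(8)=-1491, T(9)=241, T(10)=4869, T(11)=-18071, T(12)=44957; answer 44957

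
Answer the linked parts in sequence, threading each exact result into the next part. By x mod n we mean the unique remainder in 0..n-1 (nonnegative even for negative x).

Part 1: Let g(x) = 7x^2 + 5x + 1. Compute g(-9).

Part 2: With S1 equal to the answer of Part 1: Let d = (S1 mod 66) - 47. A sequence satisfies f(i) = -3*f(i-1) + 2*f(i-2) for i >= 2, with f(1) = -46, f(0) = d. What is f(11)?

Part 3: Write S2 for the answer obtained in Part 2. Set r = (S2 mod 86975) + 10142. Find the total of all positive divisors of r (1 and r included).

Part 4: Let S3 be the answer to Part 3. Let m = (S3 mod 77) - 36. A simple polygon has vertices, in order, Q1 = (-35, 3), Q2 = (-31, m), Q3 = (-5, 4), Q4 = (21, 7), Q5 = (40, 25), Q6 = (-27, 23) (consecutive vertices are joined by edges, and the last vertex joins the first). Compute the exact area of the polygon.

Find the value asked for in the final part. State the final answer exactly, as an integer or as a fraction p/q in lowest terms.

Part 1: 7*(-9)^2 + 5*(-9)^1 + 1 = (567) + (-45) + (1) = 523; answer 523
Part 2: S1 = 523; d = 14; f(2) = -3*(-46) + 2*(14) = 166; iterating: f(2)=166, f(3)=-590, f(4)=2102, f(5)=-7486, f(6)=26662, f(7)=-94958, f(8)=338198, f(9)=-1204510, f(10)=4289926, f(11)=-15278798; answer -15278798
Part 3: S2 = -15278798; r = 38944; 38944 = 2^5 * 1217; sigma = (1 + 2 + 4 + 8 + 16 + 32) * (1 + 1217) = 63 * 1218 = 76734; answer 76734
Part 4: S3 = 76734; m = 6; cross terms: (-35*6 - -31*3)=-117, (-31*4 - -5*6)=-94, (-5*7 - 21*4)=-119, (21*25 - 40*7)=245, (40*23 - -27*25)=1595, (-27*3 - -35*23)=724; twice the area = |2234| = 2234; area = 1117; answer 1117

1117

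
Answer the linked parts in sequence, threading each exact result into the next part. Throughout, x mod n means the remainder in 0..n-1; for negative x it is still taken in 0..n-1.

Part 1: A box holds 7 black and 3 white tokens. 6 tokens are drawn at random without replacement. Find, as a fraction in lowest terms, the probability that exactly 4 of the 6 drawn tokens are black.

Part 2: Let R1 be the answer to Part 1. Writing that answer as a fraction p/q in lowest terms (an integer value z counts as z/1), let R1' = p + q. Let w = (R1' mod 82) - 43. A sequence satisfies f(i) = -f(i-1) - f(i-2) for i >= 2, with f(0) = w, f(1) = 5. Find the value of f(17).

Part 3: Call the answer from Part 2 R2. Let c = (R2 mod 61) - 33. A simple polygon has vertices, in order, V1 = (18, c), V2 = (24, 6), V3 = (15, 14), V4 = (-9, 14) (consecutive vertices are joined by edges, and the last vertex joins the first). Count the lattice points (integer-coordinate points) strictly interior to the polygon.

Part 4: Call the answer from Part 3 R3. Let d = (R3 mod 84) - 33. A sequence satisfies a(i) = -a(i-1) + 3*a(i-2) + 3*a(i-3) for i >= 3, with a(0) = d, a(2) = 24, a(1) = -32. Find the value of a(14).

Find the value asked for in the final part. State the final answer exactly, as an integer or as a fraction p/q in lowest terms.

57900

Part 1: total draws C(10,6) = 210; favorable C(7,4)*C(3,2) = 105; P = 1/2; answer 1/2
Part 2: R1 = 1/2; threaded value p + q = 3; w = -40; f(2) = -1*(5) - 1*(-40) = 35; iterating: f(2)=35, f(3)=-40, f(4)=5, f(5)=35, f(6)=-40, f(7)=5, f(8)=35, f(9)=-40, f(10)=5, f(11)=35, f(12)=-40, f(13)=5, f(14)=35, f(15)=-40, f(16)=5, f(17)=35; answer 35
Part 3: R2 = 35; c = 2; cross terms: (18*6 - 24*2)=60, (24*14 - 15*6)=246, (15*14 - -9*14)=336, (-9*2 - 18*14)=-270; twice the area = |372| = 372; area = 186; boundary points = 2 + 1 + 24 + 3 = 30; strictly interior points = area - boundary/2 + 1 = 172; answer 172
Part 4: R3 = 172; d = -29; a(3) = -1*(24) + 3*(-32) + 3*(-29) = -207; iterating: a(3)=-207, a(4)=183, a(5)=-732, a(6)=660, a(7)=-2307, a(8)=2091, a(9)=-7032, a(10)=6384, a(11)=-21207, a(12)=19263, a(13)=-63732, a(14)=57900; answer 57900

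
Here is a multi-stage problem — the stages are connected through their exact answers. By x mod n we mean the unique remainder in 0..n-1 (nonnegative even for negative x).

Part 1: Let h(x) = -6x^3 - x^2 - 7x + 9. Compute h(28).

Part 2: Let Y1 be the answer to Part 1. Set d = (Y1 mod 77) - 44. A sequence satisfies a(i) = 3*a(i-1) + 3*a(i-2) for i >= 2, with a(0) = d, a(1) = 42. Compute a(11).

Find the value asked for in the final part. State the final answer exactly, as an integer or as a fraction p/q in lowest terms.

Part 1: -6*(28)^3 - 1*(28)^2 - 7*(28)^1 + 9 = (-131712) + (-784) + (-196) + (9) = -132683; answer -132683
Part 2: Y1 = -132683; d = 21; a(2) = 3*(42) + 3*(21) = 189; iterating: a(2)=189, a(3)=693, a(4)=2646, a(5)=10017, a(6)=37989, a(7)=144018, a(8)=546021, a(9)=2070117, a(10)=7848414, a(11)=29755593; answer 29755593

29755593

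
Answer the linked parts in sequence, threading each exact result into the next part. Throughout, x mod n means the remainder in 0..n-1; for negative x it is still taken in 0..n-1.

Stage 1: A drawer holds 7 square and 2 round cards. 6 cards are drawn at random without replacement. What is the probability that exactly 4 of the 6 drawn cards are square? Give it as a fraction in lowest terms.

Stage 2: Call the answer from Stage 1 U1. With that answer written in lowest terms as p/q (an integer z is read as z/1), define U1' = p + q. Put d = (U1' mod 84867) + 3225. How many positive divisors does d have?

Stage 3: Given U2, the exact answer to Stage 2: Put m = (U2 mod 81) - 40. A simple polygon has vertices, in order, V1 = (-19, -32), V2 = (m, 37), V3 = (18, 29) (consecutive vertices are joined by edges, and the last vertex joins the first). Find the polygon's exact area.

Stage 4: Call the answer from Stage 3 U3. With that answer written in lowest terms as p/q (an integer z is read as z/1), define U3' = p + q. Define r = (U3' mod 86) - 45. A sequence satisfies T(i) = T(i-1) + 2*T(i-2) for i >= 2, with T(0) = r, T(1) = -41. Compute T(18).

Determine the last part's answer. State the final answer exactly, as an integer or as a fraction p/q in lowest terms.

-873779

Stage 1: total draws C(9,6) = 84; favorable C(7,4)*C(2,2) = 35; P = 5/12; answer 5/12
Stage 2: U1 = 5/12; threaded value p + q = 17; d = 3242; 3242 = 2 * 1621; number of divisors = (1+1) * (1+1) = 4; answer 4
Stage 3: U2 = 4; m = -36; cross terms: (-19*37 - -36*-32)=-1855, (-36*29 - 18*37)=-1710, (18*-32 - -19*29)=-25; twice the area = |-3590| = 3590; area = 1795; answer 1795
Stage 4: U3 = 1795; threaded value p + q = 1796; r = 31; T(2) = 1*(-41) + 2*(31) = 21; iterating: T(2)=21, T(3)=-61, T(4)=-19, T(5)=-141, T(6)=-179, T(7)=-461, T(8)=-819, T(9)=-1741, T(10)=-3379, T(11)=-6861, T(12)=-13619, T(13)=-27341, T(14)=-54579, T(15)=-109261, T(16)=-218419, T(17)=-436941, T(18)=-873779; answer -873779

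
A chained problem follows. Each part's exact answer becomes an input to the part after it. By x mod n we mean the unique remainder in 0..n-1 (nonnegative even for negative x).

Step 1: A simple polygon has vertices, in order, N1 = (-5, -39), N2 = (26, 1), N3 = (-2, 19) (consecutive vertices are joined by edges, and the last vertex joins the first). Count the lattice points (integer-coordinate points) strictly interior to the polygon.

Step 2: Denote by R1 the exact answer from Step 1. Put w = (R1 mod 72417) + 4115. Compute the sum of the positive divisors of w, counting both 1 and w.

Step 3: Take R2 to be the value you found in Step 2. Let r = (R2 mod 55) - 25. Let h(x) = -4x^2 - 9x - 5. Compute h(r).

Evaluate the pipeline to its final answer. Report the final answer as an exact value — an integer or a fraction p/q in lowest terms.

-138

Step 1: cross terms: (-5*1 - 26*-39)=1009, (26*19 - -2*1)=496, (-2*-39 - -5*19)=173; twice the area = |1678| = 1678; area = 839; boundary points = 1 + 2 + 1 = 4; strictly interior points = area - boundary/2 + 1 = 838; answer 838
Step 2: R1 = 838; w = 4953; 4953 = 3 * 13 * 127; sigma = (1 + 3) * (1 + 13) * (1 + 127) = 4 * 14 * 128 = 7168; answer 7168
Step 3: R2 = 7168; r = -7; -4*(-7)^2 - 9*(-7)^1 - 5 = (-196) + (63) + (-5) = -138; answer -138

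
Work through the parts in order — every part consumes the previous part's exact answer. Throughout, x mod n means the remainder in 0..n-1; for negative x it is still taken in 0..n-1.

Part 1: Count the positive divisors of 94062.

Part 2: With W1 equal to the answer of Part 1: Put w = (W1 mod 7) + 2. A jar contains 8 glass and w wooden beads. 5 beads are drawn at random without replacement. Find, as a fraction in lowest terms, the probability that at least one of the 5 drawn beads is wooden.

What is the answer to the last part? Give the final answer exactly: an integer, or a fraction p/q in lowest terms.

Part 1: 94062 = 2 * 3 * 61 * 257; number of divisors = (1+1) * (1+1) * (1+1) * (1+1) = 16; answer 16
Part 2: W1 = 16; w = 4; total draws C(12,5) = 792; complement C(8,5) = 56; favorable 792 - 56 = 736; P = 92/99; answer 92/99

92/99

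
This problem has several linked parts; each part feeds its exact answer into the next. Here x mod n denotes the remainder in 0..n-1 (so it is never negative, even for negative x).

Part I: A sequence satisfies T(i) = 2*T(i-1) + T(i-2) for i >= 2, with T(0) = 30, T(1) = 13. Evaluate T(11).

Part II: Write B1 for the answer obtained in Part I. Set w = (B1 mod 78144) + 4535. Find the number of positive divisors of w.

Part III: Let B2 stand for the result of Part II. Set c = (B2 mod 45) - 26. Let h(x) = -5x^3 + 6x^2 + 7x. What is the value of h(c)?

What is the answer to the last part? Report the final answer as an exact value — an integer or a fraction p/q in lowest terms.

Part I: T(2) = 2*(13) + 1*(30) = 56; iterating: T(2)=56, T(3)=125, T(4)=306, T(5)=737, T(6)=1780, T(7)=4297, T(8)=10374, T(9)=25045, T(10)=60464, T(11)=145973; answer 145973
Part II: B1 = 145973; w = 72364; 72364 = 2^2 * 79 * 229; number of divisors = (2+1) * (1+1) * (1+1) = 12; answer 12
Part III: B2 = 12; c = -14; -5*(-14)^3 + 6*(-14)^2 + 7*(-14)^1 = (13720) + (1176) + (-98) = 14798; answer 14798

14798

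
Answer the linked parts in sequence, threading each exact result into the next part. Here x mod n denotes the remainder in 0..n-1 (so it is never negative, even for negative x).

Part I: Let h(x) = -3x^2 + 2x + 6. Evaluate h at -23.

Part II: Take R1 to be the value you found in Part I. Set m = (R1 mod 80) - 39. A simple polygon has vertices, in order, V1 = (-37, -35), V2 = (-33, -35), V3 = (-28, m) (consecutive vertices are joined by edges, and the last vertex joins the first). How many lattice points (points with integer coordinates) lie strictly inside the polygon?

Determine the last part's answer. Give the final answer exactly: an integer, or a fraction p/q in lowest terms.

96

Part I: -3*(-23)^2 + 2*(-23)^1 + 6 = (-1587) + (-46) + (6) = -1627; answer -1627
Part II: R1 = -1627; m = 14; cross terms: (-37*-35 - -33*-35)=140, (-33*14 - -28*-35)=-1442, (-28*-35 - -37*14)=1498; twice the area = |196| = 196; area = 98; boundary points = 4 + 1 + 1 = 6; strictly interior points = area - boundary/2 + 1 = 96; answer 96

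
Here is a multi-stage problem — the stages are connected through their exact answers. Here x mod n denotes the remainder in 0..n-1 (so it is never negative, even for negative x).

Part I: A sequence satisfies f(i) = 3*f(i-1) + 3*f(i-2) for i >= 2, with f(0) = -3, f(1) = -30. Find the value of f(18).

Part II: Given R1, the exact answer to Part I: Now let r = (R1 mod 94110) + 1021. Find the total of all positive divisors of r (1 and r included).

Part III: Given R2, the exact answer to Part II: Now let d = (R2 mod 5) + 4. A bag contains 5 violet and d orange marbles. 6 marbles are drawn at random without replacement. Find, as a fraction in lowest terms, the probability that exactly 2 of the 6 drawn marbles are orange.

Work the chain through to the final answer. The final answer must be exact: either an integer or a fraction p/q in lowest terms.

5/14

Part I: f(2) = 3*(-30) + 3*(-3) = -99; iterating: f(2)=-99, f(3)=-387, f(4)=-1458, f(5)=-5535, f(6)=-20979, f(7)=-79542, f(8)=-301563, f(9)=-1143315, f(10)=-4334634, f(11)=-16433847, f(12)=-62305443, f(13)=-236217870, f(14)=-895569939, f(15)=-3395363427, f(16)=-12872800098, f(17)=-48804490575, f(18)=-185031872019; answer -185031872019
Part II: R1 = -185031872019; r = 58642; 58642 = 2 * 109 * 269; sigma = (1 + 2) * (1 + 109) * (1 + 269) = 3 * 110 * 270 = 89100; answer 89100
Part III: R2 = 89100; d = 4; total draws C(9,6) = 84; favorable C(4,2)*C(5,4) = 30; P = 5/14; answer 5/14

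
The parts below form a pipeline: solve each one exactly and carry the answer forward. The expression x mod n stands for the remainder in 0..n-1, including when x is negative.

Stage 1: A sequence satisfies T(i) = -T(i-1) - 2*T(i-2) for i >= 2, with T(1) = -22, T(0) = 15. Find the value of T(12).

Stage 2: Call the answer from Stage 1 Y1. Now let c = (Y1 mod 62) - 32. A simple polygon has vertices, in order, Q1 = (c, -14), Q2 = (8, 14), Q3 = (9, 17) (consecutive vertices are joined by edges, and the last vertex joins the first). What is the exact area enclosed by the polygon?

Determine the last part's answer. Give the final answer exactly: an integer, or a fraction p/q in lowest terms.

Stage 1: T(2) = -1*(-22) - 2*(15) = -8; iterating: T(2)=-8, T(3)=52, T(4)=-36, T(5)=-68, T(6)=140, T(7)=-4, T(8)=-276, T(9)=284, T(10)=268, T(11)=-836, T(12)=300; answer 300
Stage 2: Y1 = 300; c = 20; cross terms: (20*14 - 8*-14)=392, (8*17 - 9*14)=10, (9*-14 - 20*17)=-466; twice the area = |-64| = 64; area = 32; answer 32

32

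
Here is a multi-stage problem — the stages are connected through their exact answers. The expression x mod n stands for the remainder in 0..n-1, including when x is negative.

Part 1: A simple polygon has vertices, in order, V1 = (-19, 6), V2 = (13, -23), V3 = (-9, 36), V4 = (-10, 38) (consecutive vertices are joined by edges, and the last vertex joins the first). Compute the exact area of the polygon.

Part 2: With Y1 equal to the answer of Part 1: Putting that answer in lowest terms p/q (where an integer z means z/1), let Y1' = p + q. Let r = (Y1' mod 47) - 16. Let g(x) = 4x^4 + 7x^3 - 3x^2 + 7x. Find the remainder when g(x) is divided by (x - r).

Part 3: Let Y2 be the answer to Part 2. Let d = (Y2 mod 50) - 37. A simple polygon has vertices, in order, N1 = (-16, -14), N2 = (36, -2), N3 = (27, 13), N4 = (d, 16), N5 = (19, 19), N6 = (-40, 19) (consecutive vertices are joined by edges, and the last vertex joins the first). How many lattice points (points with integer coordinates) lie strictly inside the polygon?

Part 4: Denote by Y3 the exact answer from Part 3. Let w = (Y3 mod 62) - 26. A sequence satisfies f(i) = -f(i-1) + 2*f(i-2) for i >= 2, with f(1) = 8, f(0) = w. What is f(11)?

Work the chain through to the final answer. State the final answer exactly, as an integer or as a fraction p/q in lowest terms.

-10904

Part 1: cross terms: (-19*-23 - 13*6)=359, (13*36 - -9*-23)=261, (-9*38 - -10*36)=18, (-10*6 - -19*38)=662; twice the area = |1300| = 1300; area = 650; answer 650
Part 2: Y1 = 650; threaded value p + q = 651; r = 24; remainder = value at the root: 4*(24)^4 + 7*(24)^3 - 3*(24)^2 + 7*(24)^1 = (1327104) + (96768) + (-1728) + (168) = 1422312; answer 1422312
Part 3: Y2 = 1422312; d = -25; cross terms: (-16*-2 - 36*-14)=536, (36*13 - 27*-2)=522, (27*16 - -25*13)=757, (-25*19 - 19*16)=-779, (19*19 - -40*19)=1121, (-40*-14 - -16*19)=864; twice the area = |3021| = 3021; area = 3021/2; boundary points = 4 + 3 + 1 + 1 + 59 + 3 = 71; strictly interior points = area - boundary/2 + 1 = 1476; answer 1476
Part 4: Y3 = 1476; w = 24; f(2) = -1*(8) + 2*(24) = 40; iterating: f(2)=40, f(3)=-24, f(4)=104, f(5)=-152, f(6)=360, f(7)=-664, f(8)=1384, f(9)=-2712, f(10)=5480, f(11)=-10904; answer -10904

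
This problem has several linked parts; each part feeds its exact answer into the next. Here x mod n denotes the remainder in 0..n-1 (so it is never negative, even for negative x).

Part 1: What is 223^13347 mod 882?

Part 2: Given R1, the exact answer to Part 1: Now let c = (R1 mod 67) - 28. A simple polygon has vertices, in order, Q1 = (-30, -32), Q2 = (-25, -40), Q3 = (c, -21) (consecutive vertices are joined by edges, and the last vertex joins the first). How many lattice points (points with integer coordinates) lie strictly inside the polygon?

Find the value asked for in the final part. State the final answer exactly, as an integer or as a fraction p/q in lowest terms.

154

Part 1: squarings mod 882: 223^1=223, 223^2=337, 223^4=673, 223^8=463, 223^16=43, 223^32=85, 223^64=169, 223^128=337, 223^256=673, 223^512=463, 223^1024=43, 223^2048=85, 223^4096=169, 223^8192=337; 223^13347 = 223^1 * 223^2 * 223^32 * 223^1024 * 223^4096 * 223^8192 = 433 (mod 882); answer 433
Part 2: R1 = 433; c = 3; cross terms: (-30*-40 - -25*-32)=400, (-25*-21 - 3*-40)=645, (3*-32 - -30*-21)=-726; twice the area = |319| = 319; area = 319/2; boundary points = 1 + 1 + 11 = 13; strictly interior points = area - boundary/2 + 1 = 154; answer 154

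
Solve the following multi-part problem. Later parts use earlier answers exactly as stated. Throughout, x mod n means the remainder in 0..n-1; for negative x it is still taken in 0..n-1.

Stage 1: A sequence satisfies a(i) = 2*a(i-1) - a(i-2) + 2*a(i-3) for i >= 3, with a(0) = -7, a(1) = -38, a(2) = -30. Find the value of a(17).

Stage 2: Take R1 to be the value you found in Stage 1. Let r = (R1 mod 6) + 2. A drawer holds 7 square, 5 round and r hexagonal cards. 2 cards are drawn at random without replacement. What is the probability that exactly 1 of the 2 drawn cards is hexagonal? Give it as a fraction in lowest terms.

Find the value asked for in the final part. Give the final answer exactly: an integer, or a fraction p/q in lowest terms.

Stage 1: a(3) = 2*(-30) - 1*(-38) + 2*(-7) = -36; iterating: a(3)=-36, a(4)=-118, a(5)=-260, a(6)=-474, a(7)=-924, a(8)=-1894, a(9)=-3812, a(10)=-7578, a(11)=-15132, a(12)=-30310, a(13)=-60644, a(14)=-121242, a(15)=-242460, a(16)=-484966, a(17)=-969956; answer -969956
Stage 2: R1 = -969956; r = 6; total draws C(18,2) = 153; favorable C(6,1)*C(12,1) = 72; P = 8/17; answer 8/17

8/17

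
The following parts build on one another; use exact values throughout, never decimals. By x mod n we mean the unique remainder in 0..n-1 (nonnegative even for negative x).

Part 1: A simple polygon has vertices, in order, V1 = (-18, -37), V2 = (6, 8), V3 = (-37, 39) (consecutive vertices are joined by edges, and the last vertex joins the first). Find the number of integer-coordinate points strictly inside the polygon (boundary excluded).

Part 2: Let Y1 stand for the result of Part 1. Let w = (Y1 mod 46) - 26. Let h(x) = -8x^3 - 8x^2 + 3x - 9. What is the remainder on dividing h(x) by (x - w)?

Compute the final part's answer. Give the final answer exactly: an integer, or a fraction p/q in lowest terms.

Part 1: cross terms: (-18*8 - 6*-37)=78, (6*39 - -37*8)=530, (-37*-37 - -18*39)=2071; twice the area = |2679| = 2679; area = 2679/2; boundary points = 3 + 1 + 19 = 23; strictly interior points = area - boundary/2 + 1 = 1329; answer 1329
Part 2: Y1 = 1329; w = 15; remainder = value at the root: -8*(15)^3 - 8*(15)^2 + 3*(15)^1 - 9 = (-27000) + (-1800) + (45) + (-9) = -28764; answer -28764

-28764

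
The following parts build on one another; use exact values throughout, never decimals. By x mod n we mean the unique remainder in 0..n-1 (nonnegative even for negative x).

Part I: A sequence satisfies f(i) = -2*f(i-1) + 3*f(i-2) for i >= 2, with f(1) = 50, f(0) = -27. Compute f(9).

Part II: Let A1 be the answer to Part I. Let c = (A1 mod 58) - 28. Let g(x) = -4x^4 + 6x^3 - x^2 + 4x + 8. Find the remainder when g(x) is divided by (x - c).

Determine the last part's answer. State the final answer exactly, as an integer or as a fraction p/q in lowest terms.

Part I: f(2) = -2*(50) + 3*(-27) = -181; iterating: f(2)=-181, f(3)=512, f(4)=-1567, f(5)=4670, f(6)=-14041, f(7)=42092, f(8)=-126307, f(9)=378890; answer 378890
Part II: A1 = 378890; c = 6; remainder = value at the root: -4*(6)^4 + 6*(6)^3 - 1*(6)^2 + 4*(6)^1 + 8 = (-5184) + (1296) + (-36) + (24) + (8) = -3892; answer -3892

-3892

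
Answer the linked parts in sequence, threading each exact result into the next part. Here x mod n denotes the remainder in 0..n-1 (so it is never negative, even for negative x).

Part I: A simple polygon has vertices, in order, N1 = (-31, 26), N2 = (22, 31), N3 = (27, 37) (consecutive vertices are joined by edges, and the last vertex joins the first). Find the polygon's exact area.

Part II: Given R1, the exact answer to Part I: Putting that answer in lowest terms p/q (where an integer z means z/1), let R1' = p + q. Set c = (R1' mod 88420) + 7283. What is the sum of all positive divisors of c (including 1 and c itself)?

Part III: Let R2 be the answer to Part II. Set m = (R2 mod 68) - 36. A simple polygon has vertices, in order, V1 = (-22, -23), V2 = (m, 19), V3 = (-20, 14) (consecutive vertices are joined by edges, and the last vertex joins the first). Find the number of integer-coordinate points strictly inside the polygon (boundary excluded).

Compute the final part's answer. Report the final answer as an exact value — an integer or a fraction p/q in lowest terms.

261

Part I: cross terms: (-31*31 - 22*26)=-1533, (22*37 - 27*31)=-23, (27*26 - -31*37)=1849; twice the area = |293| = 293; area = 293/2; answer 293/2
Part II: R1 = 293/2; threaded value p + q = 295; c = 7578; 7578 = 2 * 3^2 * 421; sigma = (1 + 2) * (1 + 3 + 9) * (1 + 421) = 3 * 13 * 422 = 16458; answer 16458
Part III: R2 = 16458; m = -34; cross terms: (-22*19 - -34*-23)=-1200, (-34*14 - -20*19)=-96, (-20*-23 - -22*14)=768; twice the area = |-528| = 528; area = 264; boundary points = 6 + 1 + 1 = 8; strictly interior points = area - boundary/2 + 1 = 261; answer 261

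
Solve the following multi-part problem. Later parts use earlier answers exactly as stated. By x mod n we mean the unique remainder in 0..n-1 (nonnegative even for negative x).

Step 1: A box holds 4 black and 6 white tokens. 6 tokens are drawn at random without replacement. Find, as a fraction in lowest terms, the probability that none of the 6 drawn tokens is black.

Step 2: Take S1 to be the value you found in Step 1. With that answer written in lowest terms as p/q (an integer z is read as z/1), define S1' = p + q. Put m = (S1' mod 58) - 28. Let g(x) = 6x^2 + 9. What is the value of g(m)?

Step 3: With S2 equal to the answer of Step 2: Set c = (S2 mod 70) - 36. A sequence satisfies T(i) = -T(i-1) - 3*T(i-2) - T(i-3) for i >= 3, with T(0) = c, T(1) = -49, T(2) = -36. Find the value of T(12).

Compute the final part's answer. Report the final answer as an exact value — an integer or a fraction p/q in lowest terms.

-20505

Step 1: total draws C(10,6) = 210; favorable C(6,6) = 1; P = 1/210; answer 1/210
Step 2: S1 = 1/210; threaded value p + q = 211; m = 9; 6*(9)^2 + 9 = (486) + (9) = 495; answer 495
Step 3: S2 = 495; c = -31; T(3) = -1*(-36) - 3*(-49) - 1*(-31) = 214; iterating: T(3)=214, T(4)=-57, T(5)=-549, T(6)=506, T(7)=1198, T(8)=-2167, T(9)=-1933, T(10)=7236, T(11)=730, T(12)=-20505; answer -20505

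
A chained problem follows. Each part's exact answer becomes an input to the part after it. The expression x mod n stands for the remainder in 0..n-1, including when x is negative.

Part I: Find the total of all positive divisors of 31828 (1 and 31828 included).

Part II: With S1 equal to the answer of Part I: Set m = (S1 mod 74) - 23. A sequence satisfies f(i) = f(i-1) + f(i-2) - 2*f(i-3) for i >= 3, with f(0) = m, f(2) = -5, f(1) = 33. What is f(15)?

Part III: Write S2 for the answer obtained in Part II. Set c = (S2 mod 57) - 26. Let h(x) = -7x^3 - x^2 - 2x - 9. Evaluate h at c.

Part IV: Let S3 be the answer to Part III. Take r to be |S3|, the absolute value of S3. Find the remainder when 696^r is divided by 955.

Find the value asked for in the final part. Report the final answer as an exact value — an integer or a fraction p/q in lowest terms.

101

Part I: 31828 = 2^2 * 73 * 109; sigma = (1 + 2 + 4) * (1 + 73) * (1 + 109) = 7 * 74 * 110 = 56980; answer 56980
Part II: S1 = 56980; m = -23; f(3) = 1*(-5) + 1*(33) - 2*(-23) = 74; iterating: f(3)=74, f(4)=3, f(5)=87, f(6)=-58, f(7)=23, f(8)=-209, f(9)=-70, f(10)=-325, f(11)=23, f(12)=-162, f(13)=511, f(14)=303, f(15)=1138; answer 1138
Part III: S2 = 1138; c = 29; -7*(29)^3 - 1*(29)^2 - 2*(29)^1 - 9 = (-170723) + (-841) + (-58) + (-9) = -171631; answer -171631
Part IV: S3 = -171631; r = 171631; squarings mod 955: 696^1=696, 696^2=231, 696^4=836, 696^8=791, 696^16=156, 696^32=461, 696^64=511, 696^128=406, 696^256=576, 696^512=391, 696^1024=81, 696^2048=831, 696^4096=96, 696^8192=621, 696^16384=776, 696^32768=526, 696^65536=681, 696^131072=586; 696^171631 = 696^1 * 696^2 * 696^4 * 696^8 * 696^32 * 696^64 * 696^512 * 696^1024 * 696^2048 * 696^4096 * 696^32768 * 696^131072 = 101 (mod 955); answer 101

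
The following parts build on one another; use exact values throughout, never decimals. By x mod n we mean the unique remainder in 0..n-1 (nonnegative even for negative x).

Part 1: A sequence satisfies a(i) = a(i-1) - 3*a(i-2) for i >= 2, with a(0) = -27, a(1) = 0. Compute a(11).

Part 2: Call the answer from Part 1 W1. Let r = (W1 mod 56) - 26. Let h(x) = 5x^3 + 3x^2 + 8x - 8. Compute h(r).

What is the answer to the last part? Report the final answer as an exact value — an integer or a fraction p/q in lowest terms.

Part 1: a(2) = 1*(0) - 3*(-27) = 81; iterating: a(2)=81, a(3)=81, a(4)=-162, a(5)=-405, a(6)=81, a(7)=1296, a(8)=1053, a(9)=-2835, a(10)=-5994, a(11)=2511; answer 2511
Part 2: W1 = 2511; r = 21; 5*(21)^3 + 3*(21)^2 + 8*(21)^1 - 8 = (46305) + (1323) + (168) + (-8) = 47788; answer 47788

47788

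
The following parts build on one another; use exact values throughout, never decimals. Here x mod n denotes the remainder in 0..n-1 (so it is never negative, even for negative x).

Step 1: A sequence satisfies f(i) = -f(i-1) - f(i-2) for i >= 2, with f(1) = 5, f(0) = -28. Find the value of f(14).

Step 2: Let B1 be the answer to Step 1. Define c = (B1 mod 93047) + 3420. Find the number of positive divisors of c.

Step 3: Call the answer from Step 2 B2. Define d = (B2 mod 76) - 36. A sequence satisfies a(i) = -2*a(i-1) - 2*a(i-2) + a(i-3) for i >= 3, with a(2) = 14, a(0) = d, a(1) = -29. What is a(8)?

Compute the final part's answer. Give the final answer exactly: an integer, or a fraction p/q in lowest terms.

438

Step 1: f(2) = -1*(5) - 1*(-28) = 23; iterating: f(2)=23, f(3)=-28, f(4)=5, f(5)=23, f(6)=-28, f(7)=5, f(8)=23, f(9)=-28, f(10)=5, f(11)=23, f(12)=-28, f(13)=5, f(14)=23; answer 23
Step 2: B1 = 23; c = 3443; 3443 = 11 * 313; number of divisors = (1+1) * (1+1) = 4; answer 4
Step 3: B2 = 4; d = -32; a(3) = -2*(14) - 2*(-29) + 1*(-32) = -2; iterating: a(3)=-2, a(4)=-53, a(5)=124, a(6)=-144, a(7)=-13, a(8)=438; answer 438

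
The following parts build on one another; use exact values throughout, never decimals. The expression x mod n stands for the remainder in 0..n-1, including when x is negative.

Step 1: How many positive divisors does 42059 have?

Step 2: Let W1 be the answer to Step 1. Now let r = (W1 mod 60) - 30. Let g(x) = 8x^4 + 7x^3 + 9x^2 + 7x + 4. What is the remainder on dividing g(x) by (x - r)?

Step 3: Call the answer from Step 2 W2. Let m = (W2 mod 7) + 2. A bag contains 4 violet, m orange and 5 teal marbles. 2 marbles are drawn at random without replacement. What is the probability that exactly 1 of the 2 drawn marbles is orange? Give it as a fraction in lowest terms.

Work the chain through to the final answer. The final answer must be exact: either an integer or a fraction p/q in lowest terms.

18/55

Step 1: 42059 = 137 * 307; number of divisors = (1+1) * (1+1) = 4; answer 4
Step 2: W1 = 4; r = -26; remainder = value at the root: 8*(-26)^4 + 7*(-26)^3 + 9*(-26)^2 + 7*(-26)^1 + 4 = (3655808) + (-123032) + (6084) + (-182) + (4) = 3538682; answer 3538682
Step 3: W2 = 3538682; m = 2; total draws C(11,2) = 55; favorable C(2,1)*C(9,1) = 18; P = 18/55; answer 18/55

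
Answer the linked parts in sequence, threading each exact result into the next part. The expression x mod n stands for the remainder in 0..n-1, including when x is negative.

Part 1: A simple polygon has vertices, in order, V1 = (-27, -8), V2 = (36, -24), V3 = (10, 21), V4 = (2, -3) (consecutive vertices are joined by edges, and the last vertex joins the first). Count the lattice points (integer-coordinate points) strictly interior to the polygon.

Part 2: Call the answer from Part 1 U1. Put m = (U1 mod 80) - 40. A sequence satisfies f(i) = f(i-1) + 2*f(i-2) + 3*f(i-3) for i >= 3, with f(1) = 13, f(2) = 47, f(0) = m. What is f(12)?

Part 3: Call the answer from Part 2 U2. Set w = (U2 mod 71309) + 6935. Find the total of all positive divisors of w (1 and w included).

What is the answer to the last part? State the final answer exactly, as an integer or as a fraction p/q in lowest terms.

75000

Part 1: cross terms: (-27*-24 - 36*-8)=936, (36*21 - 10*-24)=996, (10*-3 - 2*21)=-72, (2*-8 - -27*-3)=-97; twice the area = |1763| = 1763; area = 1763/2; boundary points = 1 + 1 + 8 + 1 = 11; strictly interior points = area - boundary/2 + 1 = 877; answer 877
Part 2: U1 = 877; m = 37; f(3) = 1*(47) + 2*(13) + 3*(37) = 184; iterating: f(3)=184, f(4)=317, f(5)=826, f(6)=2012, f(7)=4615, f(8)=11117, f(9)=26383, f(10)=62462, f(11)=148579, f(12)=352652; answer 352652
Part 3: U2 = 352652; w = 74351; 74351 = 149 * 499; sigma = (1 + 149) * (1 + 499) = 150 * 500 = 75000; answer 75000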